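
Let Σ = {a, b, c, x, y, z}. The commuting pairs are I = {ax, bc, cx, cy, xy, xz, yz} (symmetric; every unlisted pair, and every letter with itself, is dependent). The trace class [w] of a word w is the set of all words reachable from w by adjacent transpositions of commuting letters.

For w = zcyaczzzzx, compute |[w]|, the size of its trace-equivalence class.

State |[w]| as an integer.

piece 0:z — minimal
piece 1:c rests on {0:z}
piece 2:y — minimal
piece 3:a rests on {1:c, 2:y}
piece 4:c rests on {3:a}
piece 5:z rests on {4:c}
piece 6:z rests on {5:z}
piece 7:z rests on {6:z}
piece 8:z rests on {7:z}
piece 9:x — minimal
minimal pieces: {0:z, 2:y, 9:x}
ways to finish when only these pieces remain (= sum over removing one remaining piece with nothing left below it):
  1 left: {8}→1  {9}→1
  2 left: {7,8}→1  {8,9}→2
  3 left: {6,7,8}→1  {7,8,9}→3
  4 left: {5,6,7,8}→1  {6,7,8,9}→4
  5 left: {4,5,6,7,8}→1  {5,6,7,8,9}→5
  6 left: {3,4,5,6,7,8}→1  {4,5,6,7,8,9}→6
  7 left: {1,3,4,5,6,7,8}→1  {2,3,4,5,6,7,8}→1  {3,4,5,6,7,8,9}→7
  8 left: {0,1,3,4,5,6,7,8}→1  {1,2,3,4,5,6,7,8}→2  {1,3,4,5,6,7,8,9}→8  {2,3,4,5,6,7,8,9}→8
  placing 0:z first → 18 extensions
  placing 2:y first → 9 extensions
  placing 9:x first → 3 extensions
total linear extensions = 30

30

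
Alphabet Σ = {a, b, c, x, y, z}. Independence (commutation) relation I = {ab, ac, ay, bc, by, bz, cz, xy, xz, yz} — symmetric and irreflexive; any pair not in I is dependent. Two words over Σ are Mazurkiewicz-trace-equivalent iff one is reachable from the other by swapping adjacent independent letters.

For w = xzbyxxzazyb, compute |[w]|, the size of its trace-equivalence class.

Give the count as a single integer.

piece 0:x — minimal
piece 1:z — minimal
piece 2:b rests on {0:x}
piece 3:y — minimal
piece 4:x rests on {2:b}
piece 5:x rests on {4:x}
piece 6:z rests on {1:z}
piece 7:a rests on {5:x, 6:z}
piece 8:z rests on {7:a}
piece 9:y rests on {3:y}
piece 10:b rests on {5:x}
minimal pieces: {0:x, 1:z, 3:y}
ways to finish when only these pieces remain (= sum over removing one remaining piece with nothing left below it):
  1 left: {8}→1  {9}→1  {10}→1
  2 left: {3,9}→1  {7,8}→1  {8,9}→2  {8,10}→2  {9,10}→2
  3 left: {3,8,9}→3  {3,9,10}→3  {6,7,8}→1  {7,8,9}→3  {7,8,10}→3  {8,9,10}→6
  4 left: {1,6,7,8}→1  {3,7,8,9}→6  {3,8,9,10}→12  {5,7,8,10}→3  {6,7,8,9}→4  {6,7,8,10}→4  {7,8,9,10}→12
  5 left: {1,6,7,8,9}→5  {1,6,7,8,10}→5  {3,6,7,8,9}→10  {3,7,8,9,10}→30  {4,5,7,8,10}→3  {5,6,7,8,10}→7  {5,7,8,9,10}→15  {6,7,8,9,10}→20
  6 left: {1,3,6,7,8,9}→15  {1,5,6,7,8,10}→12  {1,6,7,8,9,10}→30  {2,4,5,7,8,10}→3  {3,5,7,8,9,10}→45  {3,6,7,8,9,10}→60  {4,5,6,7,8,10}→10  {4,5,7,8,9,10}→18  {5,6,7,8,9,10}→42
  7 left: {0,2,4,5,7,8,10}→3  {1,3,6,7,8,9,10}→105  {1,4,5,6,7,8,10}→22  {1,5,6,7,8,9,10}→84  {2,4,5,6,7,8,10}→13  {2,4,5,7,8,9,10}→21  {3,4,5,7,8,9,10}→63  {3,5,6,7,8,9,10}→147  {4,5,6,7,8,9,10}→70
  8 left: {0,2,4,5,6,7,8,10}→16  {0,2,4,5,7,8,9,10}→24  {1,2,4,5,6,7,8,10}→35  {1,3,5,6,7,8,9,10}→336  {1,4,5,6,7,8,9,10}→176  {2,3,4,5,7,8,9,10}→84  {2,4,5,6,7,8,9,10}→104  {3,4,5,6,7,8,9,10}→280
  9 left: {0,1,2,4,5,6,7,8,10}→51  {0,2,3,4,5,7,8,9,10}→108  {0,2,4,5,6,7,8,9,10}→144  {1,2,4,5,6,7,8,9,10}→315  {1,3,4,5,6,7,8,9,10}→792  {2,3,4,5,6,7,8,9,10}→468
  placing 0:x first → 1575 extensions
  placing 1:z first → 720 extensions
  placing 3:y first → 510 extensions
total linear extensions = 2805

2805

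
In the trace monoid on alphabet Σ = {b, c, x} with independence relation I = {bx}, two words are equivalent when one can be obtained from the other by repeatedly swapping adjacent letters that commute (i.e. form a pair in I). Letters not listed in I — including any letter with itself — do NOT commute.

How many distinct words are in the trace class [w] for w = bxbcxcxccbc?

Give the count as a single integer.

3

drop 0:b onto floor
drop 1:x onto floor
drop 2:b onto {0:b}
drop 3:c onto {1:x, 2:b}
drop 4:x onto {3:c}
drop 5:c onto {4:x}
drop 6:x onto {5:c}
drop 7:c onto {6:x}
drop 8:c onto {7:c}
drop 9:b onto {8:c}
drop 10:c onto {9:b}
ground layer = {0:b, 1:x}
drop-orders for the pieces not yet dropped (sum over which currently-grounded one goes next):
  1 to go: {10} 1
  2 to go: {9,10} 1
  3 to go: {8,9,10} 1
  4 to go: {7,8,9,10} 1
  5 to go: {6,7,8,9,10} 1
  6 to go: {5,6,7,8,9,10} 1
  7 to go: {4,5,6,7,8,9,10} 1
  8 to go: {3,4,5,6,7,8,9,10} 1
  9 to go: {1,3,4,5,6,7,8,9,10} 1  {2,3,4,5,6,7,8,9,10} 1
  if 0:b drops first: 2 orders
  if 1:x drops first: 1 orders
heap linearizations: 3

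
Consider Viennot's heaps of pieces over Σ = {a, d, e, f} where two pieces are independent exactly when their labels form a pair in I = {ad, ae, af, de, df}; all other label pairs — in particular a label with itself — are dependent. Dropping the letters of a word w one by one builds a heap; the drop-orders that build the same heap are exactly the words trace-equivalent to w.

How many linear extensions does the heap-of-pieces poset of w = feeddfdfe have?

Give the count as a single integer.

84

0(f) covers ∅
1(e) covers 0:f
2(e) covers 1:e
3(d) covers ∅
4(d) covers 3:d
5(f) covers 2:e
6(d) covers 4:d
7(f) covers 5:f
8(e) covers 7:f
floor of heap: 0:f, 3:d
completions by unplaced set U, small U first (add the entries for U minus each lowest piece of U):
  |U|=1: {6}:1  {8}:1
  |U|=2: {4,6}:1  {6,8}:2  {7,8}:1
  |U|=3: {3,4,6}:1  {4,6,8}:3  {5,7,8}:1  {6,7,8}:3
  |U|=4: {2,5,7,8}:1  {3,4,6,8}:4  {4,6,7,8}:6  {5,6,7,8}:4
  |U|=5: {1,2,5,7,8}:1  {2,5,6,7,8}:5  {3,4,6,7,8}:10  {4,5,6,7,8}:10
  |U|=6: {0,1,2,5,7,8}:1  {1,2,5,6,7,8}:6  {2,4,5,6,7,8}:15  {3,4,5,6,7,8}:20
  |U|=7: {0,1,2,5,6,7,8}:7  {1,2,4,5,6,7,8}:21  {2,3,4,5,6,7,8}:35
  start at 0(f): 56
  start at 3(d): 28
sum over floor = 84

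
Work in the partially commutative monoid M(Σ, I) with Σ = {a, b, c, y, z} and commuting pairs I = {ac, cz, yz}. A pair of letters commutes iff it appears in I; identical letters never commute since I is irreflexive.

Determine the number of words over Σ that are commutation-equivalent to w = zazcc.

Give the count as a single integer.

10

#0=z has no predecessor
#1=a depends on [0:z]
#2=z depends on [1:a]
#3=c has no predecessor
#4=c depends on [3:c]
sources: [0:z, 3:c]
N(rest) = Σ N(rest − s) over sources s of rest; N(one piece) = 1:
  size 1 → [2]=1  [4]=1
  size 2 → [1,2]=1  [2,4]=2  [3,4]=1
  size 3 → [0,1,2]=1  [1,2,4]=3  [2,3,4]=3
  first=0(z) contributes 6
  first=3(c) contributes 4
|[w]| = 10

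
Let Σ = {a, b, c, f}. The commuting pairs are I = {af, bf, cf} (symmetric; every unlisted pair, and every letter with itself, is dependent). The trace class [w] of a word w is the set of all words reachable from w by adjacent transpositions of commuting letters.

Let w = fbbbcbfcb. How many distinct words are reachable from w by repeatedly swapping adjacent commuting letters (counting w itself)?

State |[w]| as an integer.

36

0(f) covers ∅
1(b) covers ∅
2(b) covers 1:b
3(b) covers 2:b
4(c) covers 3:b
5(b) covers 4:c
6(f) covers 0:f
7(c) covers 5:b
8(b) covers 7:c
floor of heap: 0:f, 1:b
completions by unplaced set U, small U first (add the entries for U minus each lowest piece of U):
  |U|=1: {6}:1  {8}:1
  |U|=2: {0,6}:1  {6,8}:2  {7,8}:1
  |U|=3: {0,6,8}:3  {5,7,8}:1  {6,7,8}:3
  |U|=4: {0,6,7,8}:6  {4,5,7,8}:1  {5,6,7,8}:4
  |U|=5: {0,5,6,7,8}:10  {3,4,5,7,8}:1  {4,5,6,7,8}:5
  |U|=6: {0,4,5,6,7,8}:15  {2,3,4,5,7,8}:1  {3,4,5,6,7,8}:6
  |U|=7: {0,3,4,5,6,7,8}:21  {1,2,3,4,5,7,8}:1  {2,3,4,5,6,7,8}:7
  start at 0(f): 8
  start at 1(b): 28
sum over floor = 36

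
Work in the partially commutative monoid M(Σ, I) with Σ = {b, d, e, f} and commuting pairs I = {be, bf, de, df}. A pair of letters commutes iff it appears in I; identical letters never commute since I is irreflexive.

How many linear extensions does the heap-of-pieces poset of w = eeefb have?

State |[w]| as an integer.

0(e) covers ∅
1(e) covers 0:e
2(e) covers 1:e
3(f) covers 2:e
4(b) covers ∅
floor of heap: 0:e, 4:b
completions by unplaced set U, small U first (add the entries for U minus each lowest piece of U):
  |U|=1: {3}:1  {4}:1
  |U|=2: {2,3}:1  {3,4}:2
  |U|=3: {1,2,3}:1  {2,3,4}:3
  start at 0(e): 4
  start at 4(b): 1
sum over floor = 5

5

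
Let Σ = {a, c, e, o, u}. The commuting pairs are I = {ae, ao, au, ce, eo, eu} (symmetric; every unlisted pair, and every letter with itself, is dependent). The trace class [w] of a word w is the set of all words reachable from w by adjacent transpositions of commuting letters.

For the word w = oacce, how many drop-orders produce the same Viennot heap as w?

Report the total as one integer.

0(o) covers ∅
1(a) covers ∅
2(c) covers 0:o, 1:a
3(c) covers 2:c
4(e) covers ∅
floor of heap: 0:o, 1:a, 4:e
completions by unplaced set U, small U first (add the entries for U minus each lowest piece of U):
  |U|=1: {3}:1  {4}:1
  |U|=2: {2,3}:1  {3,4}:2
  |U|=3: {0,2,3}:1  {1,2,3}:1  {2,3,4}:3
  start at 0(o): 4
  start at 1(a): 4
  start at 4(e): 2
sum over floor = 10

10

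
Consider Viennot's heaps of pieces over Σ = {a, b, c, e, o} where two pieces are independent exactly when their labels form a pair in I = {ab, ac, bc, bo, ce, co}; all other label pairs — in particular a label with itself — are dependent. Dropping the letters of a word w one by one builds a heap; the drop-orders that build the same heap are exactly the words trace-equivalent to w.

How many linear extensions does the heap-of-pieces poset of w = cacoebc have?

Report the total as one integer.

35

#0=c has no predecessor
#1=a has no predecessor
#2=c depends on [0:c]
#3=o depends on [1:a]
#4=e depends on [3:o]
#5=b depends on [4:e]
#6=c depends on [2:c]
sources: [0:c, 1:a]
N(rest) = Σ N(rest − s) over sources s of rest; N(one piece) = 1:
  size 1 → [5]=1  [6]=1
  size 2 → [2,6]=1  [4,5]=1  [5,6]=2
  size 3 → [0,2,6]=1  [2,5,6]=3  [3,4,5]=1  [4,5,6]=3
  size 4 → [0,2,5,6]=4  [1,3,4,5]=1  [2,4,5,6]=6  [3,4,5,6]=4
  size 5 → [0,2,4,5,6]=10  [1,3,4,5,6]=5  [2,3,4,5,6]=10
  first=0(c) contributes 15
  first=1(a) contributes 20
|[w]| = 35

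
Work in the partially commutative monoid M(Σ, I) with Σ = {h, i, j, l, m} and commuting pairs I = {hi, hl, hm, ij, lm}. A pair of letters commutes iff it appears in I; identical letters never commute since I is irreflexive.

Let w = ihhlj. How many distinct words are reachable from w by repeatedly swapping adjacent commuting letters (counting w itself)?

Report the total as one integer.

6

drop 0:i onto floor
drop 1:h onto floor
drop 2:h onto {1:h}
drop 3:l onto {0:i}
drop 4:j onto {2:h, 3:l}
ground layer = {0:i, 1:h}
drop-orders for the pieces not yet dropped (sum over which currently-grounded one goes next):
  1 to go: {4} 1
  2 to go: {2,4} 1  {3,4} 1
  3 to go: {0,3,4} 1  {1,2,4} 1  {2,3,4} 2
  if 0:i drops first: 3 orders
  if 1:h drops first: 3 orders
heap linearizations: 6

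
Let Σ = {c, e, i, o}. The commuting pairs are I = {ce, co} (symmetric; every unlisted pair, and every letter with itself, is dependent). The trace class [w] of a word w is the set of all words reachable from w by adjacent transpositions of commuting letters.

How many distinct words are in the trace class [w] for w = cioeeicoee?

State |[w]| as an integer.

piece 0:c — minimal
piece 1:i rests on {0:c}
piece 2:o rests on {1:i}
piece 3:e rests on {2:o}
piece 4:e rests on {3:e}
piece 5:i rests on {4:e}
piece 6:c rests on {5:i}
piece 7:o rests on {5:i}
piece 8:e rests on {7:o}
piece 9:e rests on {8:e}
minimal pieces: {0:c}
ways to finish when only these pieces remain (= sum over removing one remaining piece with nothing left below it):
  1 left: {6}→1  {9}→1
  2 left: {6,9}→2  {8,9}→1
  3 left: {6,8,9}→3  {7,8,9}→1
  4 left: {6,7,8,9}→4
  5 left: {5,6,7,8,9}→4
  6 left: {4,5,6,7,8,9}→4
  7 left: {3,4,5,6,7,8,9}→4
  8 left: {2,3,4,5,6,7,8,9}→4
  placing 0:c first → 4 extensions

4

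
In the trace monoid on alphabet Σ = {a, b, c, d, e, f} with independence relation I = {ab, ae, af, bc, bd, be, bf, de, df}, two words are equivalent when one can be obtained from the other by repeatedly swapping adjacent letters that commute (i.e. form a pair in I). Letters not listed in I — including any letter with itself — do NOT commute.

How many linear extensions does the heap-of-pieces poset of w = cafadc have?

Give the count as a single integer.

#0=c has no predecessor
#1=a depends on [0:c]
#2=f depends on [0:c]
#3=a depends on [1:a]
#4=d depends on [3:a]
#5=c depends on [2:f, 4:d]
sources: [0:c]
N(rest) = Σ N(rest − s) over sources s of rest; N(one piece) = 1:
  size 1 → [5]=1
  size 2 → [2,5]=1  [4,5]=1
  size 3 → [2,4,5]=2  [3,4,5]=1
  size 4 → [1,3,4,5]=1  [2,3,4,5]=3
  first=0(c) contributes 4

4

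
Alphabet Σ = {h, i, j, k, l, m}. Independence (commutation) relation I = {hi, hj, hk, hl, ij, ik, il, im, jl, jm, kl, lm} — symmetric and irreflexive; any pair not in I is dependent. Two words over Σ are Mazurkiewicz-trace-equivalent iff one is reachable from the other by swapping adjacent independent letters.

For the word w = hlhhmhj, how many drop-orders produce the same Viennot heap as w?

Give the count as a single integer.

42

0(h) covers ∅
1(l) covers ∅
2(h) covers 0:h
3(h) covers 2:h
4(m) covers 3:h
5(h) covers 4:m
6(j) covers ∅
floor of heap: 0:h, 1:l, 6:j
completions by unplaced set U, small U first (add the entries for U minus each lowest piece of U):
  |U|=1: {1}:1  {5}:1  {6}:1
  |U|=2: {1,5}:2  {1,6}:2  {4,5}:1  {5,6}:2
  |U|=3: {1,4,5}:3  {1,5,6}:6  {3,4,5}:1  {4,5,6}:3
  |U|=4: {1,3,4,5}:4  {1,4,5,6}:12  {2,3,4,5}:1  {3,4,5,6}:4
  |U|=5: {0,2,3,4,5}:1  {1,2,3,4,5}:5  {1,3,4,5,6}:20  {2,3,4,5,6}:5
  start at 0(h): 30
  start at 1(l): 6
  start at 6(j): 6
sum over floor = 42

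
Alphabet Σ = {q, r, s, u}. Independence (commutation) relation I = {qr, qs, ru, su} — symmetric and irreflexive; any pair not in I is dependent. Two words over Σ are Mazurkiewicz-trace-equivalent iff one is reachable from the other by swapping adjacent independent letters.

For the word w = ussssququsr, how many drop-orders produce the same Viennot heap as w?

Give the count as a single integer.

#0=u has no predecessor
#1=s has no predecessor
#2=s depends on [1:s]
#3=s depends on [2:s]
#4=s depends on [3:s]
#5=q depends on [0:u]
#6=u depends on [5:q]
#7=q depends on [6:u]
#8=u depends on [7:q]
#9=s depends on [4:s]
#10=r depends on [9:s]
sources: [0:u, 1:s]
N(rest) = Σ N(rest − s) over sources s of rest; N(one piece) = 1:
  size 1 → [8]=1  [10]=1
  size 2 → [7,8]=1  [8,10]=2  [9,10]=1
  size 3 → [4,9,10]=1  [6,7,8]=1  [7,8,10]=3  [8,9,10]=3
  size 4 → [3,4,9,10]=1  [4,8,9,10]=4  [5,6,7,8]=1  [6,7,8,10]=4  [7,8,9,10]=6
  size 5 → [0,5,6,7,8]=1  [2,3,4,9,10]=1  [3,4,8,9,10]=5  [4,7,8,9,10]=10  [5,6,7,8,10]=5  [6,7,8,9,10]=10
  size 6 → [0,5,6,7,8,10]=6  [1,2,3,4,9,10]=1  [2,3,4,8,9,10]=6  [3,4,7,8,9,10]=15  [4,6,7,8,9,10]=20  [5,6,7,8,9,10]=15
  size 7 → [0,5,6,7,8,9,10]=21  [1,2,3,4,8,9,10]=7  [2,3,4,7,8,9,10]=21  [3,4,6,7,8,9,10]=35  [4,5,6,7,8,9,10]=35
  size 8 → [0,4,5,6,7,8,9,10]=56  [1,2,3,4,7,8,9,10]=28  [2,3,4,6,7,8,9,10]=56  [3,4,5,6,7,8,9,10]=70
  size 9 → [0,3,4,5,6,7,8,9,10]=126  [1,2,3,4,6,7,8,9,10]=84  [2,3,4,5,6,7,8,9,10]=126
  first=0(u) contributes 210
  first=1(s) contributes 252
|[w]| = 462

462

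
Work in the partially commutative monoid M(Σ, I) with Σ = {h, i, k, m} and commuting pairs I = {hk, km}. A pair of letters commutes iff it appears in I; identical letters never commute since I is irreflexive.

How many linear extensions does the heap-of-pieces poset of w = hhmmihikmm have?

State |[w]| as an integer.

#0=h has no predecessor
#1=h depends on [0:h]
#2=m depends on [1:h]
#3=m depends on [2:m]
#4=i depends on [3:m]
#5=h depends on [4:i]
#6=i depends on [5:h]
#7=k depends on [6:i]
#8=m depends on [6:i]
#9=m depends on [8:m]
sources: [0:h]
N(rest) = Σ N(rest − s) over sources s of rest; N(one piece) = 1:
  size 1 → [7]=1  [9]=1
  size 2 → [7,9]=2  [8,9]=1
  size 3 → [7,8,9]=3
  size 4 → [6,7,8,9]=3
  size 5 → [5,6,7,8,9]=3
  size 6 → [4,5,6,7,8,9]=3
  size 7 → [3,4,5,6,7,8,9]=3
  size 8 → [2,3,4,5,6,7,8,9]=3
  first=0(h) contributes 3

3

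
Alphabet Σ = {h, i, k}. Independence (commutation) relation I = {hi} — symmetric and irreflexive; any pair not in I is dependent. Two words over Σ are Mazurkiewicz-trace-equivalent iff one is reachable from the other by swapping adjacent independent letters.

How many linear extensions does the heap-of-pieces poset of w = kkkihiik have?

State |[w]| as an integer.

0(k) covers ∅
1(k) covers 0:k
2(k) covers 1:k
3(i) covers 2:k
4(h) covers 2:k
5(i) covers 3:i
6(i) covers 5:i
7(k) covers 4:h, 6:i
floor of heap: 0:k
completions by unplaced set U, small U first (add the entries for U minus each lowest piece of U):
  |U|=1: {7}:1
  |U|=2: {4,7}:1  {6,7}:1
  |U|=3: {4,6,7}:2  {5,6,7}:1
  |U|=4: {3,5,6,7}:1  {4,5,6,7}:3
  |U|=5: {3,4,5,6,7}:4
  |U|=6: {2,3,4,5,6,7}:4
  start at 0(k): 4

4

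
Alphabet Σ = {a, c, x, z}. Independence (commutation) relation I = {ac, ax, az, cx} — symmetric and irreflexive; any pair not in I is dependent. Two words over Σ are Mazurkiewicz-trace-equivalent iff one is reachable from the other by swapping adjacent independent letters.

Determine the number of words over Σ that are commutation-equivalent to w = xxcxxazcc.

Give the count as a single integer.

45

0(x) covers ∅
1(x) covers 0:x
2(c) covers ∅
3(x) covers 1:x
4(x) covers 3:x
5(a) covers ∅
6(z) covers 2:c, 4:x
7(c) covers 6:z
8(c) covers 7:c
floor of heap: 0:x, 2:c, 5:a
completions by unplaced set U, small U first (add the entries for U minus each lowest piece of U):
  |U|=1: {5}:1  {8}:1
  |U|=2: {5,8}:2  {7,8}:1
  |U|=3: {5,7,8}:3  {6,7,8}:1
  |U|=4: {2,6,7,8}:1  {4,6,7,8}:1  {5,6,7,8}:4
  |U|=5: {2,4,6,7,8}:2  {2,5,6,7,8}:5  {3,4,6,7,8}:1  {4,5,6,7,8}:5
  |U|=6: {1,3,4,6,7,8}:1  {2,3,4,6,7,8}:3  {2,4,5,6,7,8}:12  {3,4,5,6,7,8}:6
  |U|=7: {0,1,3,4,6,7,8}:1  {1,2,3,4,6,7,8}:4  {1,3,4,5,6,7,8}:7  {2,3,4,5,6,7,8}:21
  start at 0(x): 32
  start at 2(c): 8
  start at 5(a): 5
sum over floor = 45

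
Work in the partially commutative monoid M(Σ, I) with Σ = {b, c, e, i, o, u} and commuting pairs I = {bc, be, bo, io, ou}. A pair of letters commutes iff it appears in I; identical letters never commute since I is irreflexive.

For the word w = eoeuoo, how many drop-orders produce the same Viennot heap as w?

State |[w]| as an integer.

3

drop 0:e onto floor
drop 1:o onto {0:e}
drop 2:e onto {1:o}
drop 3:u onto {2:e}
drop 4:o onto {2:e}
drop 5:o onto {4:o}
ground layer = {0:e}
drop-orders for the pieces not yet dropped (sum over which currently-grounded one goes next):
  1 to go: {3} 1  {5} 1
  2 to go: {3,5} 2  {4,5} 1
  3 to go: {3,4,5} 3
  4 to go: {2,3,4,5} 3
  if 0:e drops first: 3 orders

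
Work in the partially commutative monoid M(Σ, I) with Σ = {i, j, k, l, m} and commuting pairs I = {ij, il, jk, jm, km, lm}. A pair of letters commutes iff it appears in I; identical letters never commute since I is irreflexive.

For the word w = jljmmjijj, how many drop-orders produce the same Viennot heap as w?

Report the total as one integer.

84

#0=j has no predecessor
#1=l depends on [0:j]
#2=j depends on [1:l]
#3=m has no predecessor
#4=m depends on [3:m]
#5=j depends on [2:j]
#6=i depends on [4:m]
#7=j depends on [5:j]
#8=j depends on [7:j]
sources: [0:j, 3:m]
N(rest) = Σ N(rest − s) over sources s of rest; N(one piece) = 1:
  size 1 → [6]=1  [8]=1
  size 2 → [4,6]=1  [6,8]=2  [7,8]=1
  size 3 → [3,4,6]=1  [4,6,8]=3  [5,7,8]=1  [6,7,8]=3
  size 4 → [2,5,7,8]=1  [3,4,6,8]=4  [4,6,7,8]=6  [5,6,7,8]=4
  size 5 → [1,2,5,7,8]=1  [2,5,6,7,8]=5  [3,4,6,7,8]=10  [4,5,6,7,8]=10
  size 6 → [0,1,2,5,7,8]=1  [1,2,5,6,7,8]=6  [2,4,5,6,7,8]=15  [3,4,5,6,7,8]=20
  size 7 → [0,1,2,5,6,7,8]=7  [1,2,4,5,6,7,8]=21  [2,3,4,5,6,7,8]=35
  first=0(j) contributes 56
  first=3(m) contributes 28
|[w]| = 84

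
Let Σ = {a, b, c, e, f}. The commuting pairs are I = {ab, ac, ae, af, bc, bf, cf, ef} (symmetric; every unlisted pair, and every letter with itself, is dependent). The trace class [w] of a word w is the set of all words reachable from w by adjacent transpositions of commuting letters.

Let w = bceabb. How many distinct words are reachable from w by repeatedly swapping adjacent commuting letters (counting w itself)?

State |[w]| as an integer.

piece 0:b — minimal
piece 1:c — minimal
piece 2:e rests on {0:b, 1:c}
piece 3:a — minimal
piece 4:b rests on {2:e}
piece 5:b rests on {4:b}
minimal pieces: {0:b, 1:c, 3:a}
ways to finish when only these pieces remain (= sum over removing one remaining piece with nothing left below it):
  1 left: {3}→1  {5}→1
  2 left: {3,5}→2  {4,5}→1
  3 left: {2,4,5}→1  {3,4,5}→3
  4 left: {0,2,4,5}→1  {1,2,4,5}→1  {2,3,4,5}→4
  placing 0:b first → 5 extensions
  placing 1:c first → 5 extensions
  placing 3:a first → 2 extensions
total linear extensions = 12

12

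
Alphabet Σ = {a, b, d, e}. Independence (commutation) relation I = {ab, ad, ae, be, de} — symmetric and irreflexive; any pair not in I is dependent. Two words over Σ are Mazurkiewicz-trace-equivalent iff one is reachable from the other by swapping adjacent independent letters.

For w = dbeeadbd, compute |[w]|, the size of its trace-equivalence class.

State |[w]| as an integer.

168

#0=d has no predecessor
#1=b depends on [0:d]
#2=e has no predecessor
#3=e depends on [2:e]
#4=a has no predecessor
#5=d depends on [1:b]
#6=b depends on [5:d]
#7=d depends on [6:b]
sources: [0:d, 2:e, 4:a]
N(rest) = Σ N(rest − s) over sources s of rest; N(one piece) = 1:
  size 1 → [3]=1  [4]=1  [7]=1
  size 2 → [2,3]=1  [3,4]=2  [3,7]=2  [4,7]=2  [6,7]=1
  size 3 → [2,3,4]=3  [2,3,7]=3  [3,4,7]=6  [3,6,7]=3  [4,6,7]=3  [5,6,7]=1
  size 4 → [1,5,6,7]=1  [2,3,4,7]=12  [2,3,6,7]=6  [3,4,6,7]=12  [3,5,6,7]=4  [4,5,6,7]=4
  size 5 → [0,1,5,6,7]=1  [1,3,5,6,7]=5  [1,4,5,6,7]=5  [2,3,4,6,7]=30  [2,3,5,6,7]=10  [3,4,5,6,7]=20
  size 6 → [0,1,3,5,6,7]=6  [0,1,4,5,6,7]=6  [1,2,3,5,6,7]=15  [1,3,4,5,6,7]=30  [2,3,4,5,6,7]=60
  first=0(d) contributes 105
  first=2(e) contributes 42
  first=4(a) contributes 21
|[w]| = 168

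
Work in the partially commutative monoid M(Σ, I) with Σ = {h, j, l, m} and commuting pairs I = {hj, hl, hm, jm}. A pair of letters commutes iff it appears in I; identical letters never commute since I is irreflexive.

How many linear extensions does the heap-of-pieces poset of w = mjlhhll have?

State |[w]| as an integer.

42

piece 0:m — minimal
piece 1:j — minimal
piece 2:l rests on {0:m, 1:j}
piece 3:h — minimal
piece 4:h rests on {3:h}
piece 5:l rests on {2:l}
piece 6:l rests on {5:l}
minimal pieces: {0:m, 1:j, 3:h}
ways to finish when only these pieces remain (= sum over removing one remaining piece with nothing left below it):
  1 left: {4}→1  {6}→1
  2 left: {3,4}→1  {4,6}→2  {5,6}→1
  3 left: {2,5,6}→1  {3,4,6}→3  {4,5,6}→3
  4 left: {0,2,5,6}→1  {1,2,5,6}→1  {2,4,5,6}→4  {3,4,5,6}→6
  5 left: {0,1,2,5,6}→2  {0,2,4,5,6}→5  {1,2,4,5,6}→5  {2,3,4,5,6}→10
  placing 0:m first → 15 extensions
  placing 1:j first → 15 extensions
  placing 3:h first → 12 extensions
total linear extensions = 42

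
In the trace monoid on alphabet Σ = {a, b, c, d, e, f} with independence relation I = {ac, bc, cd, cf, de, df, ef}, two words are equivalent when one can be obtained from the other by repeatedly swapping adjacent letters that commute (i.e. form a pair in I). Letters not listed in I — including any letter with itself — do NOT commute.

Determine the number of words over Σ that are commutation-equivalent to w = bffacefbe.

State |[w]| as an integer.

11

drop 0:b onto floor
drop 1:f onto {0:b}
drop 2:f onto {1:f}
drop 3:a onto {2:f}
drop 4:c onto floor
drop 5:e onto {3:a, 4:c}
drop 6:f onto {3:a}
drop 7:b onto {5:e, 6:f}
drop 8:e onto {7:b}
ground layer = {0:b, 4:c}
drop-orders for the pieces not yet dropped (sum over which currently-grounded one goes next):
  1 to go: {8} 1
  2 to go: {7,8} 1
  3 to go: {5,7,8} 1  {6,7,8} 1
  4 to go: {4,5,7,8} 1  {5,6,7,8} 2
  5 to go: {3,5,6,7,8} 2  {4,5,6,7,8} 3
  6 to go: {2,3,5,6,7,8} 2  {3,4,5,6,7,8} 5
  7 to go: {1,2,3,5,6,7,8} 2  {2,3,4,5,6,7,8} 7
  if 0:b drops first: 9 orders
  if 4:c drops first: 2 orders
heap linearizations: 11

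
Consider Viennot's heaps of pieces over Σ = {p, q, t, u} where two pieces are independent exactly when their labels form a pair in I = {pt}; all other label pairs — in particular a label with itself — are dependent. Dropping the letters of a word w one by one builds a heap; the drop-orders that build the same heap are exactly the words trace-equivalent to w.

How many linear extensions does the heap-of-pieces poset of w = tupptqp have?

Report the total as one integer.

drop 0:t onto floor
drop 1:u onto {0:t}
drop 2:p onto {1:u}
drop 3:p onto {2:p}
drop 4:t onto {1:u}
drop 5:q onto {3:p, 4:t}
drop 6:p onto {5:q}
ground layer = {0:t}
drop-orders for the pieces not yet dropped (sum over which currently-grounded one goes next):
  1 to go: {6} 1
  2 to go: {5,6} 1
  3 to go: {3,5,6} 1  {4,5,6} 1
  4 to go: {2,3,5,6} 1  {3,4,5,6} 2
  5 to go: {2,3,4,5,6} 3
  if 0:t drops first: 3 orders

3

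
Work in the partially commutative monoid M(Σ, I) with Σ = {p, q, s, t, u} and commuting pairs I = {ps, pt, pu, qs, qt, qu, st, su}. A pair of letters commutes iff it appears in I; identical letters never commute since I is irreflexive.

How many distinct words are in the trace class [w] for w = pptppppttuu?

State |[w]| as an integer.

piece 0:p — minimal
piece 1:p rests on {0:p}
piece 2:t — minimal
piece 3:p rests on {1:p}
piece 4:p rests on {3:p}
piece 5:p rests on {4:p}
piece 6:p rests on {5:p}
piece 7:t rests on {2:t}
piece 8:t rests on {7:t}
piece 9:u rests on {8:t}
piece 10:u rests on {9:u}
minimal pieces: {0:p, 2:t}
ways to finish when only these pieces remain (= sum over removing one remaining piece with nothing left below it):
  1 left: {6}→1  {10}→1
  2 left: {5,6}→1  {6,10}→2  {9,10}→1
  3 left: {4,5,6}→1  {5,6,10}→3  {6,9,10}→3  {8,9,10}→1
  4 left: {3,4,5,6}→1  {4,5,6,10}→4  {5,6,9,10}→6  {6,8,9,10}→4  {7,8,9,10}→1
  5 left: {1,3,4,5,6}→1  {2,7,8,9,10}→1  {3,4,5,6,10}→5  {4,5,6,9,10}→10  {5,6,8,9,10}→10  {6,7,8,9,10}→5
  6 left: {0,1,3,4,5,6}→1  {1,3,4,5,6,10}→6  {2,6,7,8,9,10}→6  {3,4,5,6,9,10}→15  {4,5,6,8,9,10}→20  {5,6,7,8,9,10}→15
  7 left: {0,1,3,4,5,6,10}→7  {1,3,4,5,6,9,10}→21  {2,5,6,7,8,9,10}→21  {3,4,5,6,8,9,10}→35  {4,5,6,7,8,9,10}→35
  8 left: {0,1,3,4,5,6,9,10}→28  {1,3,4,5,6,8,9,10}→56  {2,4,5,6,7,8,9,10}→56  {3,4,5,6,7,8,9,10}→70
  9 left: {0,1,3,4,5,6,8,9,10}→84  {1,3,4,5,6,7,8,9,10}→126  {2,3,4,5,6,7,8,9,10}→126
  placing 0:p first → 252 extensions
  placing 2:t first → 210 extensions
total linear extensions = 462

462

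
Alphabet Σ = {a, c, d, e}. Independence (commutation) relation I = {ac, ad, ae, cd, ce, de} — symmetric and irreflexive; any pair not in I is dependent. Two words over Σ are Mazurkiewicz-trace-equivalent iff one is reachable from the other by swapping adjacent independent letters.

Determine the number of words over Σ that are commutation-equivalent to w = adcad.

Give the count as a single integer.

0(a) covers ∅
1(d) covers ∅
2(c) covers ∅
3(a) covers 0:a
4(d) covers 1:d
floor of heap: 0:a, 1:d, 2:c
completions by unplaced set U, small U first (add the entries for U minus each lowest piece of U):
  |U|=1: {2}:1  {3}:1  {4}:1
  |U|=2: {0,3}:1  {1,4}:1  {2,3}:2  {2,4}:2  {3,4}:2
  |U|=3: {0,2,3}:3  {0,3,4}:3  {1,2,4}:3  {1,3,4}:3  {2,3,4}:6
  start at 0(a): 12
  start at 1(d): 12
  start at 2(c): 6
sum over floor = 30

30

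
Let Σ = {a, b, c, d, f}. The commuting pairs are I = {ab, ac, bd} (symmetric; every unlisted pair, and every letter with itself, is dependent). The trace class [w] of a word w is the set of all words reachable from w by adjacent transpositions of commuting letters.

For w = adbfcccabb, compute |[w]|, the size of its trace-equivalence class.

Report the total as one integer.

18

piece 0:a — minimal
piece 1:d rests on {0:a}
piece 2:b — minimal
piece 3:f rests on {1:d, 2:b}
piece 4:c rests on {3:f}
piece 5:c rests on {4:c}
piece 6:c rests on {5:c}
piece 7:a rests on {3:f}
piece 8:b rests on {6:c}
piece 9:b rests on {8:b}
minimal pieces: {0:a, 2:b}
ways to finish when only these pieces remain (= sum over removing one remaining piece with nothing left below it):
  1 left: {7}→1  {9}→1
  2 left: {7,9}→2  {8,9}→1
  3 left: {6,8,9}→1  {7,8,9}→3
  4 left: {5,6,8,9}→1  {6,7,8,9}→4
  5 left: {4,5,6,8,9}→1  {5,6,7,8,9}→5
  6 left: {4,5,6,7,8,9}→6
  7 left: {3,4,5,6,7,8,9}→6
  8 left: {1,3,4,5,6,7,8,9}→6  {2,3,4,5,6,7,8,9}→6
  placing 0:a first → 12 extensions
  placing 2:b first → 6 extensions
total linear extensions = 18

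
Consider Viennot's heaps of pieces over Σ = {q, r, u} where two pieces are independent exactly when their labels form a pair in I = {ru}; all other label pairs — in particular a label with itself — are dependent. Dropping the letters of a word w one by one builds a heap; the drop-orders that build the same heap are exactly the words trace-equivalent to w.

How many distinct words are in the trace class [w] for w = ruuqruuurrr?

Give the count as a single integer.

105

drop 0:r onto floor
drop 1:u onto floor
drop 2:u onto {1:u}
drop 3:q onto {0:r, 2:u}
drop 4:r onto {3:q}
drop 5:u onto {3:q}
drop 6:u onto {5:u}
drop 7:u onto {6:u}
drop 8:r onto {4:r}
drop 9:r onto {8:r}
drop 10:r onto {9:r}
ground layer = {0:r, 1:u}
drop-orders for the pieces not yet dropped (sum over which currently-grounded one goes next):
  1 to go: {7} 1  {10} 1
  2 to go: {6,7} 1  {7,10} 2  {9,10} 1
  3 to go: {5,6,7} 1  {6,7,10} 3  {7,9,10} 3  {8,9,10} 1
  4 to go: {4,8,9,10} 1  {5,6,7,10} 4  {6,7,9,10} 6  {7,8,9,10} 4
  5 to go: {4,7,8,9,10} 5  {5,6,7,9,10} 10  {6,7,8,9,10} 10
  6 to go: {4,6,7,8,9,10} 15  {5,6,7,8,9,10} 20
  7 to go: {4,5,6,7,8,9,10} 35
  8 to go: {3,4,5,6,7,8,9,10} 35
  9 to go: {0,3,4,5,6,7,8,9,10} 35  {2,3,4,5,6,7,8,9,10} 35
  if 0:r drops first: 35 orders
  if 1:u drops first: 70 orders
heap linearizations: 105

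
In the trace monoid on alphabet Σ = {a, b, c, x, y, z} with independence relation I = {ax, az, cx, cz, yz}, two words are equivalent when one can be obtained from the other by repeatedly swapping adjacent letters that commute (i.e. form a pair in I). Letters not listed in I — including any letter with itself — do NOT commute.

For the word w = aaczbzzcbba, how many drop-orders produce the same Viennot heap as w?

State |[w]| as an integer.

piece 0:a — minimal
piece 1:a rests on {0:a}
piece 2:c rests on {1:a}
piece 3:z — minimal
piece 4:b rests on {2:c, 3:z}
piece 5:z rests on {4:b}
piece 6:z rests on {5:z}
piece 7:c rests on {4:b}
piece 8:b rests on {6:z, 7:c}
piece 9:b rests on {8:b}
piece 10:a rests on {9:b}
minimal pieces: {0:a, 3:z}
ways to finish when only these pieces remain (= sum over removing one remaining piece with nothing left below it):
  1 left: {10}→1
  2 left: {9,10}→1
  3 left: {8,9,10}→1
  4 left: {6,8,9,10}→1  {7,8,9,10}→1
  5 left: {5,6,8,9,10}→1  {6,7,8,9,10}→2
  6 left: {5,6,7,8,9,10}→3
  7 left: {4,5,6,7,8,9,10}→3
  8 left: {2,4,5,6,7,8,9,10}→3  {3,4,5,6,7,8,9,10}→3
  9 left: {1,2,4,5,6,7,8,9,10}→3  {2,3,4,5,6,7,8,9,10}→6
  placing 0:a first → 9 extensions
  placing 3:z first → 3 extensions
total linear extensions = 12

12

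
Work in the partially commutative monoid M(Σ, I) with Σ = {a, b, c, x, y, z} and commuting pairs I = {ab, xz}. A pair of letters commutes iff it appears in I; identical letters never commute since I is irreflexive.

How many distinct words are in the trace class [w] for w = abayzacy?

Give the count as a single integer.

piece 0:a — minimal
piece 1:b — minimal
piece 2:a rests on {0:a}
piece 3:y rests on {1:b, 2:a}
piece 4:z rests on {3:y}
piece 5:a rests on {4:z}
piece 6:c rests on {5:a}
piece 7:y rests on {6:c}
minimal pieces: {0:a, 1:b}
ways to finish when only these pieces remain (= sum over removing one remaining piece with nothing left below it):
  1 left: {7}→1
  2 left: {6,7}→1
  3 left: {5,6,7}→1
  4 left: {4,5,6,7}→1
  5 left: {3,4,5,6,7}→1
  6 left: {1,3,4,5,6,7}→1  {2,3,4,5,6,7}→1
  placing 0:a first → 2 extensions
  placing 1:b first → 1 extensions
total linear extensions = 3

3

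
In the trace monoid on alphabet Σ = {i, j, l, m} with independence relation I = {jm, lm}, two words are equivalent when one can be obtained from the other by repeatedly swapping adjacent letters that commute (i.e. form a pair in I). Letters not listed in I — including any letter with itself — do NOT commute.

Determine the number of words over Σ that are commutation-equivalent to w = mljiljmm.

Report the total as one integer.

piece 0:m — minimal
piece 1:l — minimal
piece 2:j rests on {1:l}
piece 3:i rests on {0:m, 2:j}
piece 4:l rests on {3:i}
piece 5:j rests on {4:l}
piece 6:m rests on {3:i}
piece 7:m rests on {6:m}
minimal pieces: {0:m, 1:l}
ways to finish when only these pieces remain (= sum over removing one remaining piece with nothing left below it):
  1 left: {5}→1  {7}→1
  2 left: {4,5}→1  {5,7}→2  {6,7}→1
  3 left: {4,5,7}→3  {5,6,7}→3
  4 left: {4,5,6,7}→6
  5 left: {3,4,5,6,7}→6
  6 left: {0,3,4,5,6,7}→6  {2,3,4,5,6,7}→6
  placing 0:m first → 6 extensions
  placing 1:l first → 12 extensions
total linear extensions = 18

18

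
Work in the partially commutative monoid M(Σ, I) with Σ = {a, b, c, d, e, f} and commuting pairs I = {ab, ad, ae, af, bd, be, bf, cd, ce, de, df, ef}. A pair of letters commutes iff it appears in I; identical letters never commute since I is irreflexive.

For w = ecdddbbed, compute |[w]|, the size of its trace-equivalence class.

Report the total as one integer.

1260

0(e) covers ∅
1(c) covers ∅
2(d) covers ∅
3(d) covers 2:d
4(d) covers 3:d
5(b) covers 1:c
6(b) covers 5:b
7(e) covers 0:e
8(d) covers 4:d
floor of heap: 0:e, 1:c, 2:d
completions by unplaced set U, small U first (add the entries for U minus each lowest piece of U):
  |U|=1: {6}:1  {7}:1  {8}:1
  |U|=2: {0,7}:1  {4,8}:1  {5,6}:1  {6,7}:2  {6,8}:2  {7,8}:2
  |U|=3: {0,6,7}:3  {0,7,8}:3  {1,5,6}:1  {3,4,8}:1  {4,6,8}:3  {4,7,8}:3  {5,6,7}:3  {5,6,8}:3  {6,7,8}:6
  |U|=4: {0,4,7,8}:6  {0,5,6,7}:6  {0,6,7,8}:12  {1,5,6,7}:4  {1,5,6,8}:4  {2,3,4,8}:1  {3,4,6,8}:4  {3,4,7,8}:4  {4,5,6,8}:6  {4,6,7,8}:12  {5,6,7,8}:12
  |U|=5: {0,1,5,6,7}:10  {0,3,4,7,8}:10  {0,4,6,7,8}:30  {0,5,6,7,8}:30  {1,4,5,6,8}:10  {1,5,6,7,8}:20  {2,3,4,6,8}:5  {2,3,4,7,8}:5  {3,4,5,6,8}:10  {3,4,6,7,8}:20  {4,5,6,7,8}:30
  |U|=6: {0,1,5,6,7,8}:60  {0,2,3,4,7,8}:15  {0,3,4,6,7,8}:60  {0,4,5,6,7,8}:90  {1,3,4,5,6,8}:20  {1,4,5,6,7,8}:60  {2,3,4,5,6,8}:15  {2,3,4,6,7,8}:30  {3,4,5,6,7,8}:60
  |U|=7: {0,1,4,5,6,7,8}:210  {0,2,3,4,6,7,8}:105  {0,3,4,5,6,7,8}:210  {1,2,3,4,5,6,8}:35  {1,3,4,5,6,7,8}:140  {2,3,4,5,6,7,8}:105
  start at 0(e): 280
  start at 1(c): 420
  start at 2(d): 560
sum over floor = 1260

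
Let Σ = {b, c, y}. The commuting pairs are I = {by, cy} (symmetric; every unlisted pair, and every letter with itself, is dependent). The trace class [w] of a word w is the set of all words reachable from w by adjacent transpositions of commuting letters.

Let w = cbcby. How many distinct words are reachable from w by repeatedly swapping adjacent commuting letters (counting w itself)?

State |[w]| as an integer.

5

#0=c has no predecessor
#1=b depends on [0:c]
#2=c depends on [1:b]
#3=b depends on [2:c]
#4=y has no predecessor
sources: [0:c, 4:y]
N(rest) = Σ N(rest − s) over sources s of rest; N(one piece) = 1:
  size 1 → [3]=1  [4]=1
  size 2 → [2,3]=1  [3,4]=2
  size 3 → [1,2,3]=1  [2,3,4]=3
  first=0(c) contributes 4
  first=4(y) contributes 1
|[w]| = 5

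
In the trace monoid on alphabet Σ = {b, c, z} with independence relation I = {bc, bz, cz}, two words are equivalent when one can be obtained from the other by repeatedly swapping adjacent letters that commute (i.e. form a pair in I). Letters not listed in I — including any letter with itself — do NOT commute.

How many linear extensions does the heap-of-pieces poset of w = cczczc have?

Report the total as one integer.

15

piece 0:c — minimal
piece 1:c rests on {0:c}
piece 2:z — minimal
piece 3:c rests on {1:c}
piece 4:z rests on {2:z}
piece 5:c rests on {3:c}
minimal pieces: {0:c, 2:z}
ways to finish when only these pieces remain (= sum over removing one remaining piece with nothing left below it):
  1 left: {4}→1  {5}→1
  2 left: {2,4}→1  {3,5}→1  {4,5}→2
  3 left: {1,3,5}→1  {2,4,5}→3  {3,4,5}→3
  4 left: {0,1,3,5}→1  {1,3,4,5}→4  {2,3,4,5}→6
  placing 0:c first → 10 extensions
  placing 2:z first → 5 extensions
total linear extensions = 15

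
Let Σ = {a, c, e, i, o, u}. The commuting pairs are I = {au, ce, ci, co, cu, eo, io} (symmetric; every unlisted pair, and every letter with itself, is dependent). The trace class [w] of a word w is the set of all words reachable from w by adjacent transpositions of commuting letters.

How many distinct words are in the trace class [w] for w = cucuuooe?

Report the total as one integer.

#0=c has no predecessor
#1=u has no predecessor
#2=c depends on [0:c]
#3=u depends on [1:u]
#4=u depends on [3:u]
#5=o depends on [4:u]
#6=o depends on [5:o]
#7=e depends on [4:u]
sources: [0:c, 1:u]
N(rest) = Σ N(rest − s) over sources s of rest; N(one piece) = 1:
  size 1 → [2]=1  [6]=1  [7]=1
  size 2 → [0,2]=1  [2,6]=2  [2,7]=2  [5,6]=1  [6,7]=2
  size 3 → [0,2,6]=3  [0,2,7]=3  [2,5,6]=3  [2,6,7]=6  [5,6,7]=3
  size 4 → [0,2,5,6]=6  [0,2,6,7]=12  [2,5,6,7]=12  [4,5,6,7]=3
  size 5 → [0,2,5,6,7]=30  [2,4,5,6,7]=15  [3,4,5,6,7]=3
  size 6 → [0,2,4,5,6,7]=45  [1,3,4,5,6,7]=3  [2,3,4,5,6,7]=18
  first=0(c) contributes 21
  first=1(u) contributes 63
|[w]| = 84

84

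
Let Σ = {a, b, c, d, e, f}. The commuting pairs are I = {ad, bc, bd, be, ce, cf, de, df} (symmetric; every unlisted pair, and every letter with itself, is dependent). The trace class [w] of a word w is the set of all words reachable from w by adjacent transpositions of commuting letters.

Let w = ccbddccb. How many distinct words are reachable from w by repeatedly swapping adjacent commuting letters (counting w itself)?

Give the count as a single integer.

28

0(c) covers ∅
1(c) covers 0:c
2(b) covers ∅
3(d) covers 1:c
4(d) covers 3:d
5(c) covers 4:d
6(c) covers 5:c
7(b) covers 2:b
floor of heap: 0:c, 2:b
completions by unplaced set U, small U first (add the entries for U minus each lowest piece of U):
  |U|=1: {6}:1  {7}:1
  |U|=2: {2,7}:1  {5,6}:1  {6,7}:2
  |U|=3: {2,6,7}:3  {4,5,6}:1  {5,6,7}:3
  |U|=4: {2,5,6,7}:6  {3,4,5,6}:1  {4,5,6,7}:4
  |U|=5: {1,3,4,5,6}:1  {2,4,5,6,7}:10  {3,4,5,6,7}:5
  |U|=6: {0,1,3,4,5,6}:1  {1,3,4,5,6,7}:6  {2,3,4,5,6,7}:15
  start at 0(c): 21
  start at 2(b): 7
sum over floor = 28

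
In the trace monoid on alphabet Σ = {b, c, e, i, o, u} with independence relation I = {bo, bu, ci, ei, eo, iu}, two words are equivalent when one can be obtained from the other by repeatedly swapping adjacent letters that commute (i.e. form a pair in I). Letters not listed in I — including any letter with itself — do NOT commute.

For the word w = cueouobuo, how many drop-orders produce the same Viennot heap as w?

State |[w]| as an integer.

0(c) covers ∅
1(u) covers 0:c
2(e) covers 1:u
3(o) covers 1:u
4(u) covers 2:e, 3:o
5(o) covers 4:u
6(b) covers 2:e
7(u) covers 5:o
8(o) covers 7:u
floor of heap: 0:c
completions by unplaced set U, small U first (add the entries for U minus each lowest piece of U):
  |U|=1: {6}:1  {8}:1
  |U|=2: {6,8}:2  {7,8}:1
  |U|=3: {5,7,8}:1  {6,7,8}:3
  |U|=4: {4,5,7,8}:1  {5,6,7,8}:4
  |U|=5: {3,4,5,7,8}:1  {4,5,6,7,8}:5
  |U|=6: {2,4,5,6,7,8}:5  {3,4,5,6,7,8}:6
  |U|=7: {2,3,4,5,6,7,8}:11
  start at 0(c): 11

11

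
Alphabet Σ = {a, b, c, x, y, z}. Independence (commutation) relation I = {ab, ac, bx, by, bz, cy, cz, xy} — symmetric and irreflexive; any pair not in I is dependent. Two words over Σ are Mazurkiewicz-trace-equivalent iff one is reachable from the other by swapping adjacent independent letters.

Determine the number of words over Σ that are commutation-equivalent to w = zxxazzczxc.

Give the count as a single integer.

5

drop 0:z onto floor
drop 1:x onto {0:z}
drop 2:x onto {1:x}
drop 3:a onto {2:x}
drop 4:z onto {3:a}
drop 5:z onto {4:z}
drop 6:c onto {2:x}
drop 7:z onto {5:z}
drop 8:x onto {6:c, 7:z}
drop 9:c onto {8:x}
ground layer = {0:z}
drop-orders for the pieces not yet dropped (sum over which currently-grounded one goes next):
  1 to go: {9} 1
  2 to go: {8,9} 1
  3 to go: {6,8,9} 1  {7,8,9} 1
  4 to go: {5,7,8,9} 1  {6,7,8,9} 2
  5 to go: {4,5,7,8,9} 1  {5,6,7,8,9} 3
  6 to go: {3,4,5,7,8,9} 1  {4,5,6,7,8,9} 4
  7 to go: {3,4,5,6,7,8,9} 5
  8 to go: {2,3,4,5,6,7,8,9} 5
  if 0:z drops first: 5 orders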